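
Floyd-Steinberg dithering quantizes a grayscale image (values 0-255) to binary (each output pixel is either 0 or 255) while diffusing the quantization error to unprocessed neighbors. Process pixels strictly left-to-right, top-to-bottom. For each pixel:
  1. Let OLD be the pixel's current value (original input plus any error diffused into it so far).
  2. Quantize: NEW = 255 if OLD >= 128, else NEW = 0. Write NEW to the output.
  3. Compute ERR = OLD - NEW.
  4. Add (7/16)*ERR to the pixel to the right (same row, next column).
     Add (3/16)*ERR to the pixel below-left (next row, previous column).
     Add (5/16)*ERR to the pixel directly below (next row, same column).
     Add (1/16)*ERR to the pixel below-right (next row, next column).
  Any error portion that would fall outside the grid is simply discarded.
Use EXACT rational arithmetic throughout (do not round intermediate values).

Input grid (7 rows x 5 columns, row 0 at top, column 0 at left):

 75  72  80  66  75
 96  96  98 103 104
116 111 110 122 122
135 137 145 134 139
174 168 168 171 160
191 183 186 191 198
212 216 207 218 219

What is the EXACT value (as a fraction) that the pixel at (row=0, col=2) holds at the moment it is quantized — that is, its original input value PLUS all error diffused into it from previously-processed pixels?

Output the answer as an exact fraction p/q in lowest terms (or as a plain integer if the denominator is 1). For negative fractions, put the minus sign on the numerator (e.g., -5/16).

(0,0): OLD=75 → NEW=0, ERR=75
(0,1): OLD=1677/16 → NEW=0, ERR=1677/16
(0,2): OLD=32219/256 → NEW=0, ERR=32219/256
Target (0,2): original=80, with diffused error = 32219/256

Answer: 32219/256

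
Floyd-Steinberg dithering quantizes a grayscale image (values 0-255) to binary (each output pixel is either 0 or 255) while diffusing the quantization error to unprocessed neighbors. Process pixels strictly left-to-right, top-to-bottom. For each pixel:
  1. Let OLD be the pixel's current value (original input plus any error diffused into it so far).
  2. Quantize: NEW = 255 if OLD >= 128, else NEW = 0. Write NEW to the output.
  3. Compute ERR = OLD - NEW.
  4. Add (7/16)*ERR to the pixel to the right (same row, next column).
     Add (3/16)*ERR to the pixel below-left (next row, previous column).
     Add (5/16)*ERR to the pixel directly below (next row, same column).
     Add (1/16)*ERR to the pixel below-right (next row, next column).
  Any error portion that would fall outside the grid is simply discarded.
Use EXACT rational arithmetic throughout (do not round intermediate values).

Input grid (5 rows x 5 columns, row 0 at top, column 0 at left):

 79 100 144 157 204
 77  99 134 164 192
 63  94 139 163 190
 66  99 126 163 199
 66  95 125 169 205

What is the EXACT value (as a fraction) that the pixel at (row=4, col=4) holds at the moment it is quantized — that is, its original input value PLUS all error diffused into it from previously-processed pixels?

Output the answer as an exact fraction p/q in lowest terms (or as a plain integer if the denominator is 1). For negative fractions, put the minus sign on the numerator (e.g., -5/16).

(0,0): OLD=79 → NEW=0, ERR=79
(0,1): OLD=2153/16 → NEW=255, ERR=-1927/16
(0,2): OLD=23375/256 → NEW=0, ERR=23375/256
(0,3): OLD=806697/4096 → NEW=255, ERR=-237783/4096
(0,4): OLD=11704863/65536 → NEW=255, ERR=-5006817/65536
(1,0): OLD=20251/256 → NEW=0, ERR=20251/256
(1,1): OLD=241725/2048 → NEW=0, ERR=241725/2048
(1,2): OLD=12829313/65536 → NEW=255, ERR=-3882367/65536
(1,3): OLD=29182701/262144 → NEW=0, ERR=29182701/262144
(1,4): OLD=894230823/4194304 → NEW=255, ERR=-175316697/4194304
(2,0): OLD=3599599/32768 → NEW=0, ERR=3599599/32768
(2,1): OLD=181173685/1048576 → NEW=255, ERR=-86213195/1048576
(2,2): OLD=1891906911/16777216 → NEW=0, ERR=1891906911/16777216
(2,3): OLD=63239105709/268435456 → NEW=255, ERR=-5211935571/268435456
(2,4): OLD=753341980027/4294967296 → NEW=255, ERR=-341874680453/4294967296
(3,0): OLD=1424592511/16777216 → NEW=0, ERR=1424592511/16777216
(3,1): OLD=18584458771/134217728 → NEW=255, ERR=-15641061869/134217728
(3,2): OLD=435837181377/4294967296 → NEW=0, ERR=435837181377/4294967296
(3,3): OLD=1661735532473/8589934592 → NEW=255, ERR=-528697788487/8589934592
(3,4): OLD=20063938478717/137438953472 → NEW=255, ERR=-14982994656643/137438953472
(4,0): OLD=151794435601/2147483648 → NEW=0, ERR=151794435601/2147483648
(4,1): OLD=7823109716241/68719476736 → NEW=0, ERR=7823109716241/68719476736
(4,2): OLD=206370725395231/1099511627776 → NEW=255, ERR=-74004739687649/1099511627776
(4,3): OLD=1868662125734161/17592186044416 → NEW=0, ERR=1868662125734161/17592186044416
(4,4): OLD=60111115454750711/281474976710656 → NEW=255, ERR=-11665003606466569/281474976710656
Target (4,4): original=205, with diffused error = 60111115454750711/281474976710656

Answer: 60111115454750711/281474976710656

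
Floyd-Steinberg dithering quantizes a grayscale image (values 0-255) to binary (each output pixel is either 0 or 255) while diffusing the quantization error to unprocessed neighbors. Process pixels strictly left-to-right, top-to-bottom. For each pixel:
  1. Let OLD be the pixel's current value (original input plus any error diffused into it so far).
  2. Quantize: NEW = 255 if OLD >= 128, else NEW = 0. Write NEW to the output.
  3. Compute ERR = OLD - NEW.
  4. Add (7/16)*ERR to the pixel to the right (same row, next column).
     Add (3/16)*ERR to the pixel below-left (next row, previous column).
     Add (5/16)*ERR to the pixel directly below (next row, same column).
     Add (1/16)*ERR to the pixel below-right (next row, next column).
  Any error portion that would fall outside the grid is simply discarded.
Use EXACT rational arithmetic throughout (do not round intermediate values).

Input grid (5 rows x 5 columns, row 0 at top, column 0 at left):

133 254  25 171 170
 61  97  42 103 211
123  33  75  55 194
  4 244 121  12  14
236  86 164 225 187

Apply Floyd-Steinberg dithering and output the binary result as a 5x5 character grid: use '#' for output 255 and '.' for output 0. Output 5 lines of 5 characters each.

(0,0): OLD=133 → NEW=255, ERR=-122
(0,1): OLD=1605/8 → NEW=255, ERR=-435/8
(0,2): OLD=155/128 → NEW=0, ERR=155/128
(0,3): OLD=351293/2048 → NEW=255, ERR=-170947/2048
(0,4): OLD=4373931/32768 → NEW=255, ERR=-3981909/32768
(1,0): OLD=1623/128 → NEW=0, ERR=1623/128
(1,1): OLD=80033/1024 → NEW=0, ERR=80033/1024
(1,2): OLD=1884917/32768 → NEW=0, ERR=1884917/32768
(1,3): OLD=10403569/131072 → NEW=0, ERR=10403569/131072
(1,4): OLD=424745267/2097152 → NEW=255, ERR=-110028493/2097152
(2,0): OLD=2320251/16384 → NEW=255, ERR=-1857669/16384
(2,1): OLD=10169657/524288 → NEW=0, ERR=10169657/524288
(2,2): OLD=1016946283/8388608 → NEW=0, ERR=1016946283/8388608
(2,3): OLD=16991937937/134217728 → NEW=0, ERR=16991937937/134217728
(2,4): OLD=510999530167/2147483648 → NEW=255, ERR=-36608800073/2147483648
(3,0): OLD=-233163637/8388608 → NEW=0, ERR=-233163637/8388608
(3,1): OLD=17015132527/67108864 → NEW=255, ERR=-97627793/67108864
(3,2): OLD=393413680949/2147483648 → NEW=255, ERR=-154194649291/2147483648
(3,3): OLD=105352649821/4294967296 → NEW=0, ERR=105352649821/4294967296
(3,4): OLD=1877195236305/68719476736 → NEW=0, ERR=1877195236305/68719476736
(4,0): OLD=243783641605/1073741824 → NEW=255, ERR=-30020523515/1073741824
(4,1): OLD=1996755884613/34359738368 → NEW=0, ERR=1996755884613/34359738368
(4,2): OLD=94280150892331/549755813888 → NEW=255, ERR=-45907581649109/549755813888
(4,3): OLD=1730772409791301/8796093022208 → NEW=255, ERR=-512231310871739/8796093022208
(4,4): OLD=24149458324412771/140737488355328 → NEW=255, ERR=-11738601206195869/140737488355328
Row 0: ##.##
Row 1: ....#
Row 2: #...#
Row 3: .##..
Row 4: #.###

Answer: ##.##
....#
#...#
.##..
#.###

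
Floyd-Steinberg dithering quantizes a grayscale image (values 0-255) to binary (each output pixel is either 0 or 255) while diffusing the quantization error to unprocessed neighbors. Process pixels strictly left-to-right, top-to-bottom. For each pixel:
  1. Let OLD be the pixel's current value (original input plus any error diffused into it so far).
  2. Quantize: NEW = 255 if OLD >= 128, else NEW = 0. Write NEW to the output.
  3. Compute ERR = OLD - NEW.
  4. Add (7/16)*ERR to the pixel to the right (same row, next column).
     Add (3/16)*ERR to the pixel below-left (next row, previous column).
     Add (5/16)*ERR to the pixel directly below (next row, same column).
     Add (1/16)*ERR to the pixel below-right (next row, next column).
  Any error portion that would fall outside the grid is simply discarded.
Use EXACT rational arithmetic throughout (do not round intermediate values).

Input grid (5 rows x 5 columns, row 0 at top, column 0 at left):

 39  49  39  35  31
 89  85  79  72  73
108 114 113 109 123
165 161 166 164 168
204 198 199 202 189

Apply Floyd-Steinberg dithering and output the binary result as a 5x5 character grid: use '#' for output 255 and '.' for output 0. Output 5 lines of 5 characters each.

(0,0): OLD=39 → NEW=0, ERR=39
(0,1): OLD=1057/16 → NEW=0, ERR=1057/16
(0,2): OLD=17383/256 → NEW=0, ERR=17383/256
(0,3): OLD=265041/4096 → NEW=0, ERR=265041/4096
(0,4): OLD=3886903/65536 → NEW=0, ERR=3886903/65536
(1,0): OLD=29075/256 → NEW=0, ERR=29075/256
(1,1): OLD=349189/2048 → NEW=255, ERR=-173051/2048
(1,2): OLD=5210985/65536 → NEW=0, ERR=5210985/65536
(1,3): OLD=37322101/262144 → NEW=255, ERR=-29524619/262144
(1,4): OLD=194212543/4194304 → NEW=0, ERR=194212543/4194304
(2,0): OLD=4182791/32768 → NEW=0, ERR=4182791/32768
(2,1): OLD=173484733/1048576 → NEW=255, ERR=-93902147/1048576
(2,2): OLD=1212491639/16777216 → NEW=0, ERR=1212491639/16777216
(2,3): OLD=31963590773/268435456 → NEW=0, ERR=31963590773/268435456
(2,4): OLD=783940916723/4294967296 → NEW=255, ERR=-311275743757/4294967296
(3,0): OLD=3155780759/16777216 → NEW=255, ERR=-1122409321/16777216
(3,1): OLD=16814067659/134217728 → NEW=0, ERR=16814067659/134217728
(3,2): OLD=1117212672169/4294967296 → NEW=255, ERR=21996011689/4294967296
(3,3): OLD=1669703019585/8589934592 → NEW=255, ERR=-520730301375/8589934592
(3,4): OLD=17354709540837/137438953472 → NEW=0, ERR=17354709540837/137438953472
(4,0): OLD=443632494329/2147483648 → NEW=255, ERR=-103975835911/2147483648
(4,1): OLD=14619696765305/68719476736 → NEW=255, ERR=-2903769802375/68719476736
(4,2): OLD=196347381654327/1099511627776 → NEW=255, ERR=-84028083428553/1099511627776
(4,3): OLD=3054301612064633/17592186044416 → NEW=255, ERR=-1431705829261447/17592186044416
(4,4): OLD=53217388242403535/281474976710656 → NEW=255, ERR=-18558730818813745/281474976710656
Row 0: .....
Row 1: .#.#.
Row 2: .#..#
Row 3: #.##.
Row 4: #####

Answer: .....
.#.#.
.#..#
#.##.
#####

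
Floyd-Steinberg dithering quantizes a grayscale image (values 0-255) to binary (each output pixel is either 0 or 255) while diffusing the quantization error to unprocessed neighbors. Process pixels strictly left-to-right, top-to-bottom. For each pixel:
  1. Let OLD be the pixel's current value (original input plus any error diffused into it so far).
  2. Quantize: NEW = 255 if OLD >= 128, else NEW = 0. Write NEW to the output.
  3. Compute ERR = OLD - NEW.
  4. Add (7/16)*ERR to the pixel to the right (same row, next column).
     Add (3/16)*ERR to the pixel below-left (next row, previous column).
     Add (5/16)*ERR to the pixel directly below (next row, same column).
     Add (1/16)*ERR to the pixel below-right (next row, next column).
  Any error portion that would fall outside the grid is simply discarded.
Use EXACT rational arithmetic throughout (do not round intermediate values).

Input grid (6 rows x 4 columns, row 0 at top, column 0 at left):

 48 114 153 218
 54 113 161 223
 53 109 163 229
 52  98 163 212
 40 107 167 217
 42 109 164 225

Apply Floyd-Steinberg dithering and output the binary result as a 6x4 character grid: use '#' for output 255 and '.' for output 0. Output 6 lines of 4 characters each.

Answer: .#.#
..##
.###
..#.
.#.#
..##

Derivation:
(0,0): OLD=48 → NEW=0, ERR=48
(0,1): OLD=135 → NEW=255, ERR=-120
(0,2): OLD=201/2 → NEW=0, ERR=201/2
(0,3): OLD=8383/32 → NEW=255, ERR=223/32
(1,0): OLD=93/2 → NEW=0, ERR=93/2
(1,1): OLD=1883/16 → NEW=0, ERR=1883/16
(1,2): OLD=121703/512 → NEW=255, ERR=-8857/512
(1,3): OLD=1834113/8192 → NEW=255, ERR=-254847/8192
(2,0): OLD=22937/256 → NEW=0, ERR=22937/256
(2,1): OLD=1512563/8192 → NEW=255, ERR=-576397/8192
(2,2): OLD=2102619/16384 → NEW=255, ERR=-2075301/16384
(2,3): OLD=42671975/262144 → NEW=255, ERR=-24174745/262144
(3,0): OLD=8756473/131072 → NEW=0, ERR=8756473/131072
(3,1): OLD=182640967/2097152 → NEW=0, ERR=182640967/2097152
(3,2): OLD=4691915033/33554432 → NEW=255, ERR=-3864465127/33554432
(3,3): OLD=67043324207/536870912 → NEW=0, ERR=67043324207/536870912
(4,0): OLD=2590618021/33554432 → NEW=0, ERR=2590618021/33554432
(4,1): OLD=40419526399/268435456 → NEW=255, ERR=-28031514881/268435456
(4,2): OLD=980806718543/8589934592 → NEW=0, ERR=980806718543/8589934592
(4,3): OLD=41064062797273/137438953472 → NEW=255, ERR=6017129661913/137438953472
(5,0): OLD=199918802629/4294967296 → NEW=0, ERR=199918802629/4294967296
(5,1): OLD=16900285153299/137438953472 → NEW=0, ERR=16900285153299/137438953472
(5,2): OLD=8767275013027/34359738368 → NEW=255, ERR=5541729187/34359738368
(5,3): OLD=540713956722689/2199023255552 → NEW=255, ERR=-20036973443071/2199023255552
Row 0: .#.#
Row 1: ..##
Row 2: .###
Row 3: ..#.
Row 4: .#.#
Row 5: ..##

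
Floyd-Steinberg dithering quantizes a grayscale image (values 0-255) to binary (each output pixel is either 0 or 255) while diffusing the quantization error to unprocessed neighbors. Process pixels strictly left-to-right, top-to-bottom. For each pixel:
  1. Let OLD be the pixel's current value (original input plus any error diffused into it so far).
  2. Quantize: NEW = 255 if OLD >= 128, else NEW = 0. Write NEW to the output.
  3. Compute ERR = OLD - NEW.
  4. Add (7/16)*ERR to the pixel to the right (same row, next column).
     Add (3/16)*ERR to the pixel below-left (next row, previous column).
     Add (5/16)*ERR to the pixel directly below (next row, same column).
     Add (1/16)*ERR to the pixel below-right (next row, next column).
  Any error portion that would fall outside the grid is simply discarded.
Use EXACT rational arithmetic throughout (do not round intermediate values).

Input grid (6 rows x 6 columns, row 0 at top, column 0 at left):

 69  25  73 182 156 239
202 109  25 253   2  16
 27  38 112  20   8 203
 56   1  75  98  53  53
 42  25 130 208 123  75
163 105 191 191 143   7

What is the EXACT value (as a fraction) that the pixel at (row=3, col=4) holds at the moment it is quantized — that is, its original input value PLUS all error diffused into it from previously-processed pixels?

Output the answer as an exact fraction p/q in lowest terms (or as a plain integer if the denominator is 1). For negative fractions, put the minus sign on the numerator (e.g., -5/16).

Answer: 39920884717993/549755813888

Derivation:
(0,0): OLD=69 → NEW=0, ERR=69
(0,1): OLD=883/16 → NEW=0, ERR=883/16
(0,2): OLD=24869/256 → NEW=0, ERR=24869/256
(0,3): OLD=919555/4096 → NEW=255, ERR=-124925/4096
(0,4): OLD=9349141/65536 → NEW=255, ERR=-7362539/65536
(0,5): OLD=199071891/1048576 → NEW=255, ERR=-68314989/1048576
(1,0): OLD=59881/256 → NEW=255, ERR=-5399/256
(1,1): OLD=285791/2048 → NEW=255, ERR=-236449/2048
(1,2): OLD=168907/65536 → NEW=0, ERR=168907/65536
(1,3): OLD=60189231/262144 → NEW=255, ERR=-6657489/262144
(1,4): OLD=-978784147/16777216 → NEW=0, ERR=-978784147/16777216
(1,5): OLD=-9906530837/268435456 → NEW=0, ERR=-9906530837/268435456
(2,0): OLD=-40571/32768 → NEW=0, ERR=-40571/32768
(2,1): OLD=570631/1048576 → NEW=0, ERR=570631/1048576
(2,2): OLD=1695603413/16777216 → NEW=0, ERR=1695603413/16777216
(2,3): OLD=6107212141/134217728 → NEW=0, ERR=6107212141/134217728
(2,4): OLD=5021115335/4294967296 → NEW=0, ERR=5021115335/4294967296
(2,5): OLD=12942110376161/68719476736 → NEW=255, ERR=-4581356191519/68719476736
(3,0): OLD=934744629/16777216 → NEW=0, ERR=934744629/16777216
(3,1): OLD=5961668113/134217728 → NEW=0, ERR=5961668113/134217728
(3,2): OLD=144505882051/1073741824 → NEW=255, ERR=-129298283069/1073741824
(3,3): OLD=4540448556489/68719476736 → NEW=0, ERR=4540448556489/68719476736
(3,4): OLD=39920884717993/549755813888 → NEW=0, ERR=39920884717993/549755813888
Target (3,4): original=53, with diffused error = 39920884717993/549755813888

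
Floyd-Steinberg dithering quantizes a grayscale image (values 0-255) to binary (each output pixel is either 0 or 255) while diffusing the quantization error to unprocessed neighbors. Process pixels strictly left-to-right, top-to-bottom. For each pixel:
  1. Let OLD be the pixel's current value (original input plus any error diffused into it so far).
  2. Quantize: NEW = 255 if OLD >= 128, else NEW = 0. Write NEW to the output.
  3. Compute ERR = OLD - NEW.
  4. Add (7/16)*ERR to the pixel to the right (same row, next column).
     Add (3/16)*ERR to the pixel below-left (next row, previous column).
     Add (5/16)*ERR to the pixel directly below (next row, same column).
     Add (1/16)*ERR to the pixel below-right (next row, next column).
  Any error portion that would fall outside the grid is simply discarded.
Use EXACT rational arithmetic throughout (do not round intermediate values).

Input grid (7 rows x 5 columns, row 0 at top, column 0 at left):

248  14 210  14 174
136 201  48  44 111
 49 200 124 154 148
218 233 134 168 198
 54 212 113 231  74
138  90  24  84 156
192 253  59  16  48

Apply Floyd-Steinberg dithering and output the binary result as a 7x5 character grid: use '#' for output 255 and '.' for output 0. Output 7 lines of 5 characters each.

Answer: #.#.#
##...
.#.##
##.##
.#.#.
#...#
##...

Derivation:
(0,0): OLD=248 → NEW=255, ERR=-7
(0,1): OLD=175/16 → NEW=0, ERR=175/16
(0,2): OLD=54985/256 → NEW=255, ERR=-10295/256
(0,3): OLD=-14721/4096 → NEW=0, ERR=-14721/4096
(0,4): OLD=11300217/65536 → NEW=255, ERR=-5411463/65536
(1,0): OLD=34781/256 → NEW=255, ERR=-30499/256
(1,1): OLD=295563/2048 → NEW=255, ERR=-226677/2048
(1,2): OLD=-850713/65536 → NEW=0, ERR=-850713/65536
(1,3): OLD=5033691/262144 → NEW=0, ERR=5033691/262144
(1,4): OLD=391632177/4194304 → NEW=0, ERR=391632177/4194304
(2,0): OLD=-294359/32768 → NEW=0, ERR=-294359/32768
(2,1): OLD=158965971/1048576 → NEW=255, ERR=-108420909/1048576
(2,2): OLD=1197717049/16777216 → NEW=0, ERR=1197717049/16777216
(2,3): OLD=55815664283/268435456 → NEW=255, ERR=-12635376997/268435456
(2,4): OLD=677684317053/4294967296 → NEW=255, ERR=-417532343427/4294967296
(3,0): OLD=3285072921/16777216 → NEW=255, ERR=-993117159/16777216
(3,1): OLD=25181203877/134217728 → NEW=255, ERR=-9044316763/134217728
(3,2): OLD=479060663207/4294967296 → NEW=0, ERR=479060663207/4294967296
(3,3): OLD=1617685638575/8589934592 → NEW=255, ERR=-572747682385/8589934592
(3,4): OLD=18624023512587/137438953472 → NEW=255, ERR=-16422909622773/137438953472
(4,0): OLD=49106480343/2147483648 → NEW=0, ERR=49106480343/2147483648
(4,1): OLD=14991873107671/68719476736 → NEW=255, ERR=-2531593460009/68719476736
(4,2): OLD=126471878215289/1099511627776 → NEW=0, ERR=126471878215289/1099511627776
(4,3): OLD=4311029305875159/17592186044416 → NEW=255, ERR=-174978135450921/17592186044416
(4,4): OLD=7920651916332897/281474976710656 → NEW=0, ERR=7920651916332897/281474976710656
(5,0): OLD=151994861107941/1099511627776 → NEW=255, ERR=-128380603974939/1099511627776
(5,1): OLD=443331595976815/8796093022208 → NEW=0, ERR=443331595976815/8796093022208
(5,2): OLD=21906769709839207/281474976710656 → NEW=0, ERR=21906769709839207/281474976710656
(5,3): OLD=143447565601008777/1125899906842624 → NEW=0, ERR=143447565601008777/1125899906842624
(5,4): OLD=3961593564344049939/18014398509481984 → NEW=255, ERR=-632078055573855981/18014398509481984
(6,0): OLD=23216368393155861/140737488355328 → NEW=255, ERR=-12671691137452779/140737488355328
(6,1): OLD=1065794959668620219/4503599627370496 → NEW=255, ERR=-82622945310856261/4503599627370496
(6,2): OLD=7373935572201125561/72057594037927936 → NEW=0, ERR=7373935572201125561/72057594037927936
(6,3): OLD=113990710450272804403/1152921504606846976 → NEW=0, ERR=113990710450272804403/1152921504606846976
(6,4): OLD=1628004018081767182117/18446744073709551616 → NEW=0, ERR=1628004018081767182117/18446744073709551616
Row 0: #.#.#
Row 1: ##...
Row 2: .#.##
Row 3: ##.##
Row 4: .#.#.
Row 5: #...#
Row 6: ##...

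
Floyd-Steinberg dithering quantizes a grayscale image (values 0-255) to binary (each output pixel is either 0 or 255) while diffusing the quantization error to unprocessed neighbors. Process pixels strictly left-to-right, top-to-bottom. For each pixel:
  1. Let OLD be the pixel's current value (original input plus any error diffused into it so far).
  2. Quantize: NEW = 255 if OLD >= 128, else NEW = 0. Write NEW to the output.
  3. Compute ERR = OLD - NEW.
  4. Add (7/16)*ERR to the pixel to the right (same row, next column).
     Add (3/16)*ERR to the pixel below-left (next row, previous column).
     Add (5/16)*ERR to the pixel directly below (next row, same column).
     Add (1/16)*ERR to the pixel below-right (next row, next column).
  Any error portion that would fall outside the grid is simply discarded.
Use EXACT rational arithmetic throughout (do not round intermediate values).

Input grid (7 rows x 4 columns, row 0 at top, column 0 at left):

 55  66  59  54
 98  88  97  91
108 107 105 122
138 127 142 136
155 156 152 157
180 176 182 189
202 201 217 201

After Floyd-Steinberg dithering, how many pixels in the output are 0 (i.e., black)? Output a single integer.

(0,0): OLD=55 → NEW=0, ERR=55
(0,1): OLD=1441/16 → NEW=0, ERR=1441/16
(0,2): OLD=25191/256 → NEW=0, ERR=25191/256
(0,3): OLD=397521/4096 → NEW=0, ERR=397521/4096
(1,0): OLD=33811/256 → NEW=255, ERR=-31469/256
(1,1): OLD=172549/2048 → NEW=0, ERR=172549/2048
(1,2): OLD=12349417/65536 → NEW=255, ERR=-4362263/65536
(1,3): OLD=103135151/1048576 → NEW=0, ERR=103135151/1048576
(2,0): OLD=2797831/32768 → NEW=0, ERR=2797831/32768
(2,1): OLD=157832253/1048576 → NEW=255, ERR=-109554627/1048576
(2,2): OLD=130436849/2097152 → NEW=0, ERR=130436849/2097152
(2,3): OLD=5898457741/33554432 → NEW=255, ERR=-2657922419/33554432
(3,0): OLD=2434244887/16777216 → NEW=255, ERR=-1843945193/16777216
(3,1): OLD=16982290249/268435456 → NEW=0, ERR=16982290249/268435456
(3,2): OLD=720404848567/4294967296 → NEW=255, ERR=-374811811913/4294967296
(3,3): OLD=5288230471297/68719476736 → NEW=0, ERR=5288230471297/68719476736
(4,0): OLD=569151186187/4294967296 → NEW=255, ERR=-526065474293/4294967296
(4,1): OLD=3399938932769/34359738368 → NEW=0, ERR=3399938932769/34359738368
(4,2): OLD=204952125245313/1099511627776 → NEW=255, ERR=-75423339837567/1099511627776
(4,3): OLD=2561116443964375/17592186044416 → NEW=255, ERR=-1924890997361705/17592186044416
(5,0): OLD=88113244326427/549755813888 → NEW=255, ERR=-52074488215013/549755813888
(5,1): OLD=2550229357118365/17592186044416 → NEW=255, ERR=-1935778084207715/17592186044416
(5,2): OLD=862819616449145/8796093022208 → NEW=0, ERR=862819616449145/8796093022208
(5,3): OLD=54447016804392417/281474976710656 → NEW=255, ERR=-17329102256824863/281474976710656
(6,0): OLD=42718692928527287/281474976710656 → NEW=255, ERR=-29057426132689993/281474976710656
(6,1): OLD=603127840649053809/4503599627370496 → NEW=255, ERR=-545290064330422671/4503599627370496
(6,2): OLD=12700929576142446151/72057594037927936 → NEW=255, ERR=-5673756903529177529/72057594037927936
(6,3): OLD=176907891510487570673/1152921504606846976 → NEW=255, ERR=-117087092164258408207/1152921504606846976
Output grid:
  Row 0: ....  (4 black, running=4)
  Row 1: #.#.  (2 black, running=6)
  Row 2: .#.#  (2 black, running=8)
  Row 3: #.#.  (2 black, running=10)
  Row 4: #.##  (1 black, running=11)
  Row 5: ##.#  (1 black, running=12)
  Row 6: ####  (0 black, running=12)

Answer: 12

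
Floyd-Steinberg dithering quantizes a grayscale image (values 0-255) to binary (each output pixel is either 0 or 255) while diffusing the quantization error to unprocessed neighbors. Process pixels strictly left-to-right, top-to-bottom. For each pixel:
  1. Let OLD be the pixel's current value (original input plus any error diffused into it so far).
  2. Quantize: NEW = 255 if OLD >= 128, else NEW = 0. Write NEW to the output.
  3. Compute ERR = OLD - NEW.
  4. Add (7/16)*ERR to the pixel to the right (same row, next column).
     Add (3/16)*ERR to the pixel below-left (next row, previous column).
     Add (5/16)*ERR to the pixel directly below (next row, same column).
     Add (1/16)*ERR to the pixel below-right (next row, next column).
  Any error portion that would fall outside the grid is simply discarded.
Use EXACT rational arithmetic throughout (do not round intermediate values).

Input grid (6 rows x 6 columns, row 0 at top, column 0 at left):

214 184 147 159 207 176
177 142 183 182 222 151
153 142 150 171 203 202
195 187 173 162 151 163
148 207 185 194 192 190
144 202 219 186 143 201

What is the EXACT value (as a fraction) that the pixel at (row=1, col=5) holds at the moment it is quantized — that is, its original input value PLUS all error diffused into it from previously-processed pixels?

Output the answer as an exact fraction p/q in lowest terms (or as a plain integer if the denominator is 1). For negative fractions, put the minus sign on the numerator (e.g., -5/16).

(0,0): OLD=214 → NEW=255, ERR=-41
(0,1): OLD=2657/16 → NEW=255, ERR=-1423/16
(0,2): OLD=27671/256 → NEW=0, ERR=27671/256
(0,3): OLD=844961/4096 → NEW=255, ERR=-199519/4096
(0,4): OLD=12169319/65536 → NEW=255, ERR=-4542361/65536
(0,5): OLD=152752849/1048576 → NEW=255, ERR=-114634031/1048576
(1,0): OLD=37763/256 → NEW=255, ERR=-27517/256
(1,1): OLD=173845/2048 → NEW=0, ERR=173845/2048
(1,2): OLD=15677753/65536 → NEW=255, ERR=-1033927/65536
(1,3): OLD=40274629/262144 → NEW=255, ERR=-26572091/262144
(1,4): OLD=2222155567/16777216 → NEW=255, ERR=-2056034513/16777216
(1,5): OLD=15807945369/268435456 → NEW=0, ERR=15807945369/268435456
Target (1,5): original=151, with diffused error = 15807945369/268435456

Answer: 15807945369/268435456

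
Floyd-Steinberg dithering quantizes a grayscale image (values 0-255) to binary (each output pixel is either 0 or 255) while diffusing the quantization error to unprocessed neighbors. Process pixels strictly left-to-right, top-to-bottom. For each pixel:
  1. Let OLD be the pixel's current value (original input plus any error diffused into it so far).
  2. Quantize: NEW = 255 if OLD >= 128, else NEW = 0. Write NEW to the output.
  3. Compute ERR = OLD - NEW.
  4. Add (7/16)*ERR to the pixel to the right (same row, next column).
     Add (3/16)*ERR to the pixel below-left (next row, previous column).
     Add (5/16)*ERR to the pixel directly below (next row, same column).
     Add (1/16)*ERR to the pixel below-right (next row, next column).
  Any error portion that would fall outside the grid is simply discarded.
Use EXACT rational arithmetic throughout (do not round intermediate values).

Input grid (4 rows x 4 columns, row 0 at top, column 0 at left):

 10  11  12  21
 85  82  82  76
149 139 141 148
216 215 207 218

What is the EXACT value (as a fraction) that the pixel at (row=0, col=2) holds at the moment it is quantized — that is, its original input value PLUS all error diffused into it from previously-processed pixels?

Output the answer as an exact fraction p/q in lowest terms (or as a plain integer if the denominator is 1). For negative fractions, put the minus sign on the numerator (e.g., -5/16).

(0,0): OLD=10 → NEW=0, ERR=10
(0,1): OLD=123/8 → NEW=0, ERR=123/8
(0,2): OLD=2397/128 → NEW=0, ERR=2397/128
Target (0,2): original=12, with diffused error = 2397/128

Answer: 2397/128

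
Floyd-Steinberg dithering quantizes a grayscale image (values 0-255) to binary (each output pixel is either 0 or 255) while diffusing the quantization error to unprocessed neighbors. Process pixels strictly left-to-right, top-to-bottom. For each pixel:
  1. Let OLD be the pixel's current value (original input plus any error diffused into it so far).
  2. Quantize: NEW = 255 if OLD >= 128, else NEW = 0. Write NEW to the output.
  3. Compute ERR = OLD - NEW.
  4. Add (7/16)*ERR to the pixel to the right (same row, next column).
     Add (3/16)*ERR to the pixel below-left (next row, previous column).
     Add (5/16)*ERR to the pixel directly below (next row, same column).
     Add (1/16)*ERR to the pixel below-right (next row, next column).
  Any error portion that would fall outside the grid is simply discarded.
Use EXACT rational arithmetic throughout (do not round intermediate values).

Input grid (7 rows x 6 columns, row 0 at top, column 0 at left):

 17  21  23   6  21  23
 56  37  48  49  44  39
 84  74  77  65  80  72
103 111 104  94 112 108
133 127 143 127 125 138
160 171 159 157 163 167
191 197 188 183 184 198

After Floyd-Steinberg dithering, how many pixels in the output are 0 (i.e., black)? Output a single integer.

Answer: 24

Derivation:
(0,0): OLD=17 → NEW=0, ERR=17
(0,1): OLD=455/16 → NEW=0, ERR=455/16
(0,2): OLD=9073/256 → NEW=0, ERR=9073/256
(0,3): OLD=88087/4096 → NEW=0, ERR=88087/4096
(0,4): OLD=1992865/65536 → NEW=0, ERR=1992865/65536
(0,5): OLD=38067303/1048576 → NEW=0, ERR=38067303/1048576
(1,0): OLD=17061/256 → NEW=0, ERR=17061/256
(1,1): OLD=169475/2048 → NEW=0, ERR=169475/2048
(1,2): OLD=6624959/65536 → NEW=0, ERR=6624959/65536
(1,3): OLD=28275795/262144 → NEW=0, ERR=28275795/262144
(1,4): OLD=1826101145/16777216 → NEW=0, ERR=1826101145/16777216
(1,5): OLD=26807248479/268435456 → NEW=0, ERR=26807248479/268435456
(2,0): OLD=3943377/32768 → NEW=0, ERR=3943377/32768
(2,1): OLD=184160395/1048576 → NEW=255, ERR=-83226485/1048576
(2,2): OLD=1665337697/16777216 → NEW=0, ERR=1665337697/16777216
(2,3): OLD=22664107929/134217728 → NEW=255, ERR=-11561412711/134217728
(2,4): OLD=437201856843/4294967296 → NEW=0, ERR=437201856843/4294967296
(2,5): OLD=10620277094333/68719476736 → NEW=255, ERR=-6903189473347/68719476736
(3,0): OLD=2109314113/16777216 → NEW=0, ERR=2109314113/16777216
(3,1): OLD=22459218861/134217728 → NEW=255, ERR=-11766301779/134217728
(3,2): OLD=81125233303/1073741824 → NEW=0, ERR=81125233303/1073741824
(3,3): OLD=8619243332869/68719476736 → NEW=0, ERR=8619243332869/68719476736
(3,4): OLD=95913571230181/549755813888 → NEW=255, ERR=-44274161311259/549755813888
(3,5): OLD=419893175961675/8796093022208 → NEW=0, ERR=419893175961675/8796093022208
(4,0): OLD=334688984367/2147483648 → NEW=255, ERR=-212919345873/2147483648
(4,1): OLD=2688690815587/34359738368 → NEW=0, ERR=2688690815587/34359738368
(4,2): OLD=240665292334905/1099511627776 → NEW=255, ERR=-39710172747975/1099511627776
(4,3): OLD=2463203156069245/17592186044416 → NEW=255, ERR=-2022804285256835/17592186044416
(4,4): OLD=18666761631217229/281474976710656 → NEW=0, ERR=18666761631217229/281474976710656
(4,5): OLD=796678617558152443/4503599627370496 → NEW=255, ERR=-351739287421324037/4503599627370496
(5,0): OLD=78993454999001/549755813888 → NEW=255, ERR=-61194277542439/549755813888
(5,1): OLD=2353589235164009/17592186044416 → NEW=255, ERR=-2132418206162071/17592186044416
(5,2): OLD=10979488437915923/140737488355328 → NEW=0, ERR=10979488437915923/140737488355328
(5,3): OLD=744788117477614081/4503599627370496 → NEW=255, ERR=-403629787501862399/4503599627370496
(5,4): OLD=1105033060859609153/9007199254740992 → NEW=0, ERR=1105033060859609153/9007199254740992
(5,5): OLD=28882411332670905653/144115188075855872 → NEW=255, ERR=-7866961626672341707/144115188075855872
(6,0): OLD=37573381526458843/281474976710656 → NEW=255, ERR=-34202737534758437/281474976710656
(6,1): OLD=511741967881479743/4503599627370496 → NEW=0, ERR=511741967881479743/4503599627370496
(6,2): OLD=4282237795271070119/18014398509481984 → NEW=255, ERR=-311433824646835801/18014398509481984
(6,3): OLD=50529099198409043627/288230376151711744 → NEW=255, ERR=-22969646720277451093/288230376151711744
(6,4): OLD=791533913926081437387/4611686018427387904 → NEW=255, ERR=-384446020772902478133/4611686018427387904
(6,5): OLD=11225762227860192746157/73786976294838206464 → NEW=255, ERR=-7589916727323549902163/73786976294838206464
Output grid:
  Row 0: ......  (6 black, running=6)
  Row 1: ......  (6 black, running=12)
  Row 2: .#.#.#  (3 black, running=15)
  Row 3: .#..#.  (4 black, running=19)
  Row 4: #.##.#  (2 black, running=21)
  Row 5: ##.#.#  (2 black, running=23)
  Row 6: #.####  (1 black, running=24)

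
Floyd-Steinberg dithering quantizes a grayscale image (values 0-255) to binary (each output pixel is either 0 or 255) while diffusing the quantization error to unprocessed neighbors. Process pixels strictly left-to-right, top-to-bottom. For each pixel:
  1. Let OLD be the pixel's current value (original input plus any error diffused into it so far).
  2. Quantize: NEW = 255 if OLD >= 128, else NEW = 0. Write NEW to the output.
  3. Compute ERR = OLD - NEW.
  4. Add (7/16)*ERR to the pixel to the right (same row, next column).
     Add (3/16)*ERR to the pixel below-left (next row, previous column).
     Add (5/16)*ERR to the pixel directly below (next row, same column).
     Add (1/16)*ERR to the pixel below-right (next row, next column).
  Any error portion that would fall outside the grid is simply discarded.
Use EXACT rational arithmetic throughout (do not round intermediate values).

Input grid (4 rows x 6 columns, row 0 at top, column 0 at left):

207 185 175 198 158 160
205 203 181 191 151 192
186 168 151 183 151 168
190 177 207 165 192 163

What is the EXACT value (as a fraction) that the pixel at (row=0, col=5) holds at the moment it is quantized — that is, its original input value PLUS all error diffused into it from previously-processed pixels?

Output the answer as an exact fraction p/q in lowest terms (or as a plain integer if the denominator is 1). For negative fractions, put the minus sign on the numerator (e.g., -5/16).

(0,0): OLD=207 → NEW=255, ERR=-48
(0,1): OLD=164 → NEW=255, ERR=-91
(0,2): OLD=2163/16 → NEW=255, ERR=-1917/16
(0,3): OLD=37269/256 → NEW=255, ERR=-28011/256
(0,4): OLD=451091/4096 → NEW=0, ERR=451091/4096
(0,5): OLD=13643397/65536 → NEW=255, ERR=-3068283/65536
Target (0,5): original=160, with diffused error = 13643397/65536

Answer: 13643397/65536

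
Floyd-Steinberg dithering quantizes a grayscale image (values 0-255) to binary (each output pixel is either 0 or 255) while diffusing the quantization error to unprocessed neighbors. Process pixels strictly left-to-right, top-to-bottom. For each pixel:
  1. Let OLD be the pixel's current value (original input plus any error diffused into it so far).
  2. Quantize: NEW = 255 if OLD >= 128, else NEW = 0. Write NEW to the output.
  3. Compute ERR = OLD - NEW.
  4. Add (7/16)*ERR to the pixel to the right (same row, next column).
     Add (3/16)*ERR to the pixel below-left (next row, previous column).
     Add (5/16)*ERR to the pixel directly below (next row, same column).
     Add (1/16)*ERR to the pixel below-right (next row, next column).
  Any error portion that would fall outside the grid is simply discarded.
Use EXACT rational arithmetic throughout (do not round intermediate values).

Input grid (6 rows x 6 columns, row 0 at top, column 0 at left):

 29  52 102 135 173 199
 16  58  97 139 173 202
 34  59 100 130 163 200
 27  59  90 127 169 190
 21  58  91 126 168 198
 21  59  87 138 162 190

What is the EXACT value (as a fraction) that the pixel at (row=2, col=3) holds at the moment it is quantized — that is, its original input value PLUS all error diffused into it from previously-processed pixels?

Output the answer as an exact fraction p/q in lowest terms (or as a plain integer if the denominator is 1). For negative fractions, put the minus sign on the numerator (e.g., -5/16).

(0,0): OLD=29 → NEW=0, ERR=29
(0,1): OLD=1035/16 → NEW=0, ERR=1035/16
(0,2): OLD=33357/256 → NEW=255, ERR=-31923/256
(0,3): OLD=329499/4096 → NEW=0, ERR=329499/4096
(0,4): OLD=13644221/65536 → NEW=255, ERR=-3067459/65536
(0,5): OLD=187194411/1048576 → NEW=255, ERR=-80192469/1048576
(1,0): OLD=9521/256 → NEW=0, ERR=9521/256
(1,1): OLD=149335/2048 → NEW=0, ERR=149335/2048
(1,2): OLD=7147299/65536 → NEW=0, ERR=7147299/65536
(1,3): OLD=51192103/262144 → NEW=255, ERR=-15654617/262144
(1,4): OLD=2062506709/16777216 → NEW=0, ERR=2062506709/16777216
(1,5): OLD=61460842051/268435456 → NEW=255, ERR=-6990199229/268435456
(2,0): OLD=1942957/32768 → NEW=0, ERR=1942957/32768
(2,1): OLD=136840255/1048576 → NEW=255, ERR=-130546625/1048576
(2,2): OLD=1224283261/16777216 → NEW=0, ERR=1224283261/16777216
(2,3): OLD=23237171669/134217728 → NEW=255, ERR=-10988348971/134217728
Target (2,3): original=130, with diffused error = 23237171669/134217728

Answer: 23237171669/134217728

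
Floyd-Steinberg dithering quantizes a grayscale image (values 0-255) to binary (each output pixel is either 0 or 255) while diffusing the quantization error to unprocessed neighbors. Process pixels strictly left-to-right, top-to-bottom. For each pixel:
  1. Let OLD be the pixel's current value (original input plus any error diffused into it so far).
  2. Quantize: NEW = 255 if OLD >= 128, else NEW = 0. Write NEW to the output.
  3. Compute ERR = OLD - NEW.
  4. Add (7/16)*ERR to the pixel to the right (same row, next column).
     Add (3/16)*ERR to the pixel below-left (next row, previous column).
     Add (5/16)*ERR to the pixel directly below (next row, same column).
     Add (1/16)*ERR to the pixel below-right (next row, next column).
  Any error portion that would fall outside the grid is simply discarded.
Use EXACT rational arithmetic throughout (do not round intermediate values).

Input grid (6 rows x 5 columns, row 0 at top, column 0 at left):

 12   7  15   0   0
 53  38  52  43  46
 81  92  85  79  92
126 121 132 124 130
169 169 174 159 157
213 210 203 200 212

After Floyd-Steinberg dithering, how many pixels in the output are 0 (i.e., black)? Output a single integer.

(0,0): OLD=12 → NEW=0, ERR=12
(0,1): OLD=49/4 → NEW=0, ERR=49/4
(0,2): OLD=1303/64 → NEW=0, ERR=1303/64
(0,3): OLD=9121/1024 → NEW=0, ERR=9121/1024
(0,4): OLD=63847/16384 → NEW=0, ERR=63847/16384
(1,0): OLD=3779/64 → NEW=0, ERR=3779/64
(1,1): OLD=36981/512 → NEW=0, ERR=36981/512
(1,2): OLD=1513849/16384 → NEW=0, ERR=1513849/16384
(1,3): OLD=5780981/65536 → NEW=0, ERR=5780981/65536
(1,4): OLD=90562047/1048576 → NEW=0, ERR=90562047/1048576
(2,0): OLD=925655/8192 → NEW=0, ERR=925655/8192
(2,1): OLD=48502349/262144 → NEW=255, ERR=-18344371/262144
(2,2): OLD=437519207/4194304 → NEW=0, ERR=437519207/4194304
(2,3): OLD=11688438533/67108864 → NEW=255, ERR=-5424321787/67108864
(2,4): OLD=95713574883/1073741824 → NEW=0, ERR=95713574883/1073741824
(3,0): OLD=621553991/4194304 → NEW=255, ERR=-447993529/4194304
(3,1): OLD=2651580571/33554432 → NEW=0, ERR=2651580571/33554432
(3,2): OLD=192888460985/1073741824 → NEW=255, ERR=-80915704135/1073741824
(3,3): OLD=191136718569/2147483648 → NEW=0, ERR=191136718569/2147483648
(3,4): OLD=6588280469469/34359738368 → NEW=255, ERR=-2173452814371/34359738368
(4,0): OLD=80766184681/536870912 → NEW=255, ERR=-56135897879/536870912
(4,1): OLD=2184314757321/17179869184 → NEW=0, ERR=2184314757321/17179869184
(4,2): OLD=62590593276711/274877906944 → NEW=255, ERR=-7503272994009/274877906944
(4,3): OLD=696216696388169/4398046511104 → NEW=255, ERR=-425285163943351/4398046511104
(4,4): OLD=7071334886721663/70368744177664 → NEW=0, ERR=7071334886721663/70368744177664
(5,0): OLD=56120194790395/274877906944 → NEW=255, ERR=-13973671480325/274877906944
(5,1): OLD=474633924429585/2199023255552 → NEW=255, ERR=-86117005736175/2199023255552
(5,2): OLD=11762284234282745/70368744177664 → NEW=255, ERR=-6181745531021575/70368744177664
(5,3): OLD=41794529077401095/281474976710656 → NEW=255, ERR=-29981589983816185/281474976710656
(5,4): OLD=859100438357890653/4503599627370496 → NEW=255, ERR=-289317466621585827/4503599627370496
Output grid:
  Row 0: .....  (5 black, running=5)
  Row 1: .....  (5 black, running=10)
  Row 2: .#.#.  (3 black, running=13)
  Row 3: #.#.#  (2 black, running=15)
  Row 4: #.##.  (2 black, running=17)
  Row 5: #####  (0 black, running=17)

Answer: 17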